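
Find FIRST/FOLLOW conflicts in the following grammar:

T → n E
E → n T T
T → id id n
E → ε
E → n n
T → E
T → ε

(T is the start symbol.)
Nullable non-terminals: E, T.
FIRST sets used below: FIRST(E) = { 'n', ε }

E: nullable alternative(s) E → ε; FOLLOW(E) = { $, 'id', 'n' }
  E → n T T: FIRST \ {ε} = { 'n' } — overlaps FOLLOW(E) on { 'n' }: CONFLICT
  E → ε: FIRST \ {ε} = { } — this is the only nullable alternative, skip
  E → n n: FIRST \ {ε} = { 'n' } — overlaps FOLLOW(E) on { 'n' }: CONFLICT

T: nullable alternative(s) T → E, T → ε; FOLLOW(T) = { $, 'id', 'n' }
  T → n E: FIRST \ {ε} = { 'n' } — overlaps FOLLOW(T) on { 'n' }: CONFLICT
  T → id id n: FIRST \ {ε} = { 'id' } — overlaps FOLLOW(T) on { 'id' }: CONFLICT
  T → E: FIRST \ {ε} = { 'n' } — overlaps FOLLOW(T) on { 'n' }: CONFLICT
  T → ε: FIRST \ {ε} = { } — disjoint from FOLLOW(T)

So the grammar has 5 FIRST/FOLLOW conflicts (marked CONFLICT above).

Answer: Yes. T → n E with FOLLOW(T) on { 'n' }; T → id id n with FOLLOW(T) on { 'id' }; T → E with FOLLOW(T) on { 'n' }; E → n T T with FOLLOW(E) on { 'n' }; E → n n with FOLLOW(E) on { 'n' }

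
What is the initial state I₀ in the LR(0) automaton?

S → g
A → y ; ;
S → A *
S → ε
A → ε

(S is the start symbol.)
{ [A → . y ; ;], [A → .], [S → . A *], [S → . g], [S → .], [S' → . S] }

First, augment the grammar with S' → S
I₀ = CLOSURE({ [S' → . S] }):
  [S' → . S] has the dot before S: add [S → . g], [S → . A *], [S → .]
  [S → . A *] has the dot before A: add [A → . y ; ;], [A → .]
No further items can be added.

I₀ = { [A → . y ; ;], [A → .], [S → . A *], [S → . g], [S → .], [S' → . S] }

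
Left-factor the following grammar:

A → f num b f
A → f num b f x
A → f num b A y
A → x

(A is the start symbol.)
Left-factoring transforms A → αβ₁ | αβ₂ into A → αA' and A' → β₁ | β₂
(α is the longest common prefix among the alternatives). Repeat until
no nonterminal has two alternatives with a common prefix.

Round 1: A has alternatives sharing prefix 'f num b'. Introduce A': A → f num b A'
  Add: A' → f
  Add: A' → f x
  Add: A' → A y

Round 2: A' has alternatives sharing prefix 'f'. Introduce A'': A' → f A''
  Add: A'' → ε
  Add: A'' → x

No remaining common prefixes — done.

Resulting grammar:
A → f num b A'
A' → f A''
A'' → ε
A'' → x
A' → A y
A → x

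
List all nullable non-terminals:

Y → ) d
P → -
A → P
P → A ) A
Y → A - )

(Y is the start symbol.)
A non-terminal is nullable if it can derive ε (the empty string): either it has an ε-production, or it has a production whose right-hand side consists entirely of nullable non-terminals.

There are no ε-productions, so no non-terminal can derive ε.
No non-terminals are nullable.

Answer: None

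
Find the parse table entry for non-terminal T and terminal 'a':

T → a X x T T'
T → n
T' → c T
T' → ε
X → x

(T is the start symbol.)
To find M[T, 'a'], we find productions for T where 'a' is in the predict set (PREDICT(N → α) = (FIRST(α) \ {ε}) ∪ (FOLLOW(N) if α ⇒* ε)).

T → a X x T T': PREDICT = { 'a' }
  'a' is in predict set, so this production goes in M[T, 'a']
T → n: PREDICT = { 'n' }

M[T, 'a'] = T → a X x T T'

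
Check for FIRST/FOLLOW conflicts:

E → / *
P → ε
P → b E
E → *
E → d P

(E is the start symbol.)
A FIRST/FOLLOW conflict occurs when a non-terminal N has a nullable alternative N → β (β ⇒* ε) and another alternative N → α with FIRST(α) ∩ FOLLOW(N) ≠ ∅: on such a lookahead the parser cannot decide between expanding α and letting N vanish via β.

Nullable non-terminals: P.

P: nullable alternative(s) P → ε; FOLLOW(P) = { $ }
  P → ε: FIRST \ {ε} = { } — this is the only nullable alternative, skip
  P → b E: FIRST \ {ε} = { 'b' } — disjoint from FOLLOW(P)

E has no nullable alternative, so no FIRST/FOLLOW check is needed there.

No FIRST/FOLLOW conflicts found.

Answer: No FIRST/FOLLOW conflicts.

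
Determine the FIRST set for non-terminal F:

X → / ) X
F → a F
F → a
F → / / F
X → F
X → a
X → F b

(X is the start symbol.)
To compute FIRST(F), examine every production with F on the left-hand side, reading each right-hand side left to right until a non-nullable symbol is reached.

From F → a F:
  - a is a terminal: add 'a' and stop
From F → a:
  - a is a terminal: add 'a' and stop
From F → / / F:
  - '/' is a terminal: add '/' and stop

Collecting: FIRST(F) = { '/', 'a' }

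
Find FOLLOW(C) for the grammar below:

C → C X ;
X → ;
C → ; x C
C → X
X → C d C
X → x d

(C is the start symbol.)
{ $, ';', 'd', 'x' }

To compute FOLLOW(C), find every occurrence of C on a right-hand side N → α C β: add FIRST(β) \ {ε}, and if β is empty or nullable also add FOLLOW(N). Iterate to a fixed point.

C is the start symbol, so $ ∈ FOLLOW(C).
In C → C X ;: C is followed by X ';', add FIRST(X ';') \ {ε} = { ';', 'x' }
In C → ; x C: C is at the end; this adds FOLLOW(C) to itself — nothing new
In X → C d C: C is followed by d C, add FIRST(d C) \ {ε} = { 'd' }
In X → C d C: C is at the end, add FOLLOW(X)

The FOLLOW sets referred to above (computed the same way, to a fixed point):
  FOLLOW(X) = { $, ';', 'd', 'x' }

Taking the union: FOLLOW(C) = { $, ';', 'd', 'x' }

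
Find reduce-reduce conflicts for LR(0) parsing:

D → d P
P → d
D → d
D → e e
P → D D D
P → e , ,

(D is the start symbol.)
A reduce-reduce conflict occurs when an LR(0) state has two complete items [A → α .] and [B → β .] — both call for a reduction, and with no lookahead the parser cannot choose between them.

Augment with D' → D and build the canonical LR(0) collection (I0 = CLOSURE({[D' → . D]}), then GOTO on every symbol after a dot until no new states appear). It has 13 states:
  I0: { [D → . d P], [D → . d], [D → . e e], [D' → . D] }  — shift
  I1: { [D' → D .] }  — accept
  I2: { [D → . d P], [D → . d], [D → . e e], [D → d . P], [D → d .], [P → . D D D], [P → . d], [P → . e , ,] }  — shift, reduce
  I3: { [D → e . e] }  — shift
  I4: { [D → e e .] }  — reduce
  I5: { [D → . d P], [D → . d], [D → . e e], [P → D . D D] }  — shift
  I6: { [D → d P .] }  — reduce
  I7: { [D → . d P], [D → . d], [D → . e e], [D → d . P], [D → d .], [P → . D D D], [P → . d], [P → . e , ,], [P → d .] }  — shift, 2 reduces
  I8: { [D → e . e], [P → e . , ,] }  — shift
  I9: { [P → e , . ,] }  — shift
  I10: { [P → e , , .] }  — reduce
  I11: { [D → . d P], [D → . d], [D → . e e], [P → D D . D] }  — shift
  I12: { [P → D D D .] }  — reduce

I7 contains complete items [D → d .], [P → d .] — reduce-reduce conflict.

Answer: Yes — I7: [D → d .] vs [P → d .]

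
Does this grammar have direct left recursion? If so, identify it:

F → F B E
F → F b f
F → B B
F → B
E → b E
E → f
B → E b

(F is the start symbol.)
F → F B E: LEFT RECURSIVE (starts with F)
F → F b f: LEFT RECURSIVE (starts with F)
F → B B: starts with B
F → B: starts with B
E → b E: starts with b
E → f: starts with f
B → E b: starts with E

The grammar has direct left recursion on: F.

Answer: Yes, F is left-recursive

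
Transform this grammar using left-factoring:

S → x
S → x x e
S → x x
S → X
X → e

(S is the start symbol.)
Left-factoring transforms A → αβ₁ | αβ₂ into A → αA' and A' → β₁ | β₂
(α is the longest common prefix among the alternatives). Repeat until
no nonterminal has two alternatives with a common prefix.

Round 1: S has alternatives sharing prefix 'x'. Introduce S': S → x S'
  Add: S' → ε
  Add: S' → x e
  Add: S' → x

Round 2: S' has alternatives sharing prefix 'x'. Introduce S'': S' → x S''
  Add: S'' → e
  Add: S'' → ε

No remaining common prefixes — done.

Resulting grammar:
S → x S'
S' → ε
S' → x S''
S'' → e
S'' → ε
S → X
X → e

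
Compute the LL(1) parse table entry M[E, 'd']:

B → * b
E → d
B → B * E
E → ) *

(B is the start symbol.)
E → d

To find M[E, 'd'], we find productions for E where 'd' is in the predict set (PREDICT(N → α) = (FIRST(α) \ {ε}) ∪ (FOLLOW(N) if α ⇒* ε)).

E → d: PREDICT = { 'd' }
  'd' is in predict set, so this production goes in M[E, 'd']
E → ) *: PREDICT = { ')' }

M[E, 'd'] = E → d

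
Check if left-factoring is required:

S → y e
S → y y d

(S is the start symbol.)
Yes, S has productions with common prefix 'y'

Left-factoring is needed when two productions for the same non-terminal
share a common prefix on the right-hand side.

Productions for S:
  S → y e
  S → y y d

Found common prefix 'y' in productions for S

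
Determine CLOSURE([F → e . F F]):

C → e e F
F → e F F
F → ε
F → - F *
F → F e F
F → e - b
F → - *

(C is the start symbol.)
Start with: [F → e . F F]
  [F → e . F F] has the dot before F: add [F → . e F F], [F → .], [F → . - F *], [F → . F e F], [F → . e - b], [F → . - *]
No further items can be added.

CLOSURE = { [F → . - *], [F → . - F *], [F → . F e F], [F → . e - b], [F → . e F F], [F → .], [F → e . F F] }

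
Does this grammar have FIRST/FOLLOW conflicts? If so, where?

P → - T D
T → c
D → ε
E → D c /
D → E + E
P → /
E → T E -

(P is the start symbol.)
Yes. D → E '+' E with FOLLOW(D) on { 'c' }

Nullable non-terminals: D.
FIRST sets used below: FIRST(E) = { 'c' }

D: nullable alternative(s) D → ε; FOLLOW(D) = { $, 'c' }
  D → ε: FIRST \ {ε} = { } — this is the only nullable alternative, skip
  D → E + E: FIRST \ {ε} = { 'c' } — overlaps FOLLOW(D) on { 'c' }: CONFLICT

E, P, T have no nullable alternative, so no FIRST/FOLLOW check is needed there.

So the grammar has 1 FIRST/FOLLOW conflict (marked CONFLICT above).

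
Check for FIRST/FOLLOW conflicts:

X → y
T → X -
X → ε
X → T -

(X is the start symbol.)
Yes. X → T '-' with FOLLOW(X) on { '-' }

Nullable non-terminals: X.
FIRST sets used below: FIRST(T) = { '-', 'y' }

X: nullable alternative(s) X → ε; FOLLOW(X) = { $, '-' }
  X → y: FIRST \ {ε} = { 'y' } — disjoint from FOLLOW(X)
  X → ε: FIRST \ {ε} = { } — this is the only nullable alternative, skip
  X → T -: FIRST \ {ε} = { '-', 'y' } — overlaps FOLLOW(X) on { '-' }: CONFLICT

T has no nullable alternative, so no FIRST/FOLLOW check is needed there.

So the grammar has 1 FIRST/FOLLOW conflict (marked CONFLICT above).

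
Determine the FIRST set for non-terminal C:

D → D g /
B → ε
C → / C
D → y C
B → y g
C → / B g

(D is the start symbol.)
{ '/' }

From C → / C:
  - '/' is a terminal: add '/' and stop
From C → / B g:
  - '/' is a terminal: add '/' and stop

Collecting: FIRST(C) = { '/' }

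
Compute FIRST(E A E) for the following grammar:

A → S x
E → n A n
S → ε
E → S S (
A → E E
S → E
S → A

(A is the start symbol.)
FIRST sets of the non-terminals involved (from the grammar, by fixed-point iteration):
  FIRST(E) = { '(', 'n', 'x' }

To compute FIRST(E A E), process the symbols left to right:
Symbol E is a non-terminal. Add FIRST(E) \ {ε} = { '(', 'n', 'x' }
E is not nullable (ε ∉ FIRST(E)), so stop here.
FIRST(E A E) = { '(', 'n', 'x' }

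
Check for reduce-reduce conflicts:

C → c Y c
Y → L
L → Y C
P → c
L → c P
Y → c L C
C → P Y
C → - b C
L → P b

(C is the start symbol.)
A reduce-reduce conflict occurs when an LR(0) state has two complete items [A → α .] and [B → β .] — both call for a reduction, and with no lookahead the parser cannot choose between them.

Augment with C' → C and build the canonical LR(0) collection (I0 = CLOSURE({[C' → . C]}), then GOTO on every symbol after a dot until no new states appear). It has 19 states:
  I0: { [C → . - b C], [C → . P Y], [C → . c Y c], [C' → . C], [P → . c] }  — shift
  I1: { [C → - . b C] }  — shift
  I2: { [C' → C .] }  — accept
  I3: { [C → P . Y], [L → . P b], [L → . Y C], [L → . c P], [P → . c], [Y → . L], [Y → . c L C] }  — shift
  I4: { [C → c . Y c], [L → . P b], [L → . Y C], [L → . c P], [P → . c], [P → c .], [Y → . L], [Y → . c L C] }  — shift, reduce
  I5: { [Y → L .] }  — reduce
  I6: { [L → P . b] }  — shift
  I7: { [C → . - b C], [C → . P Y], [C → . c Y c], [C → c Y . c], [L → Y . C], [P → . c] }  — shift
  I8: { [L → . P b], [L → . Y C], [L → . c P], [L → c . P], [P → . c], [P → c .], [Y → . L], [Y → . c L C], [Y → c . L C] }  — shift, reduce
  I9: { [C → . - b C], [C → . P Y], [C → . c Y c], [P → . c], [Y → L .], [Y → c L . C] }  — shift, reduce
  I10: { [L → P . b], [L → c P .] }  — shift, reduce
  I11: { [C → . - b C], [C → . P Y], [C → . c Y c], [L → Y . C], [P → . c] }  — shift
  I12: { [L → Y C .] }  — reduce
  I13: { [L → P b .] }  — reduce
  I14: { [Y → c L C .] }  — reduce
  I15: { [C → c . Y c], [C → c Y c .], [L → . P b], [L → . Y C], [L → . c P], [P → . c], [P → c .], [Y → . L], [Y → . c L C] }  — shift, 2 reduces
  I16: { [C → . - b C], [C → . P Y], [C → . c Y c], [C → P Y .], [L → Y . C], [P → . c] }  — shift, reduce
  I17: { [C → - b . C], [C → . - b C], [C → . P Y], [C → . c Y c], [P → . c] }  — shift
  I18: { [C → - b C .] }  — reduce

I15 contains complete items [C → c Y c .], [P → c .] — reduce-reduce conflict.

Answer: Yes — I15: [C → c Y c .] vs [P → c .]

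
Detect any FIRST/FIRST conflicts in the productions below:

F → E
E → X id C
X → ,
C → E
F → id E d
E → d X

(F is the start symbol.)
No FIRST/FIRST conflicts.

A FIRST/FIRST conflict occurs when two productions N → α and N → β for the same non-terminal have FIRST(α) ∩ FIRST(β) ≠ ∅ (with ε ∈ FIRST of a nullable right-hand side, so two nullable alternatives also conflict).

FIRST sets of the non-terminals at (or reachable through a nullable prefix from) the front of some alternative:
  FIRST(E) = { ',', 'd' }
  FIRST(X) = { ',' }

Productions for F:
  F → E: FIRST = { ',', 'd' }
  F → id E d: FIRST = { 'id' }
Productions for E:
  E → X id C: FIRST = { ',' }
  E → d X: FIRST = { 'd' }
X, C have only one production, so no FIRST/FIRST conflict is possible there.

All alternatives of each non-terminal have pairwise disjoint FIRST sets.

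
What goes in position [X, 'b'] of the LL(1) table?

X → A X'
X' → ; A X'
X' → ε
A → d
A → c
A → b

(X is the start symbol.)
X → A X'

To find M[X, 'b'], we find productions for X where 'b' is in the predict set (PREDICT(N → α) = (FIRST(α) \ {ε}) ∪ (FOLLOW(N) if α ⇒* ε)).

Relevant sets:
  FIRST(A) = { 'b', 'c', 'd' }

X → A X': PREDICT = { 'b', 'c', 'd' }
  'b' is in predict set, so this production goes in M[X, 'b']

M[X, 'b'] = X → A X'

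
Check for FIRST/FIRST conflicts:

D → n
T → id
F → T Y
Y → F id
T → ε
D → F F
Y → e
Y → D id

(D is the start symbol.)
Yes. D → n / D → F F on { 'n' }; Y → F id / Y → e on { 'e' }; Y → F id / Y → D id on { 'e', 'id', 'n' }; Y → e / Y → D id on { 'e' }

FIRST sets of the non-terminals at (or reachable through a nullable prefix from) the front of some alternative:
  FIRST(F) = { 'e', 'id', 'n' }
  FIRST(D) = { 'e', 'id', 'n' }

Productions for D:
  D → n: FIRST = { 'n' }
  D → F F: FIRST = { 'e', 'id', 'n' }
Productions for T:
  T → id: FIRST = { 'id' }
  T → ε: FIRST = { ε }
Productions for Y:
  Y → F id: FIRST = { 'e', 'id', 'n' }
  Y → e: FIRST = { 'e' }
  Y → D id: FIRST = { 'e', 'id', 'n' }
F has only one production, so no FIRST/FIRST conflict is possible there.

Conflict for D: D → n and D → F F
  Overlap: { 'n' }
Conflict for Y: Y → F id and Y → e
  Overlap: { 'e' }
Conflict for Y: Y → F id and Y → D id
  Overlap: { 'e', 'id', 'n' }
Conflict for Y: Y → e and Y → D id
  Overlap: { 'e' }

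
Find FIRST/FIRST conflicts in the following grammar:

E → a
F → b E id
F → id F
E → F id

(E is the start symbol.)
No FIRST/FIRST conflicts.

FIRST sets of the non-terminals at (or reachable through a nullable prefix from) the front of some alternative:
  FIRST(F) = { 'b', 'id' }

Productions for E:
  E → a: FIRST = { 'a' }
  E → F id: FIRST = { 'b', 'id' }
Productions for F:
  F → b E id: FIRST = { 'b' }
  F → id F: FIRST = { 'id' }

All alternatives of each non-terminal have pairwise disjoint FIRST sets.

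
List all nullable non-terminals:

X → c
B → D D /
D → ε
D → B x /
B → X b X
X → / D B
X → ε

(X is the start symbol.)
A non-terminal is nullable if it can derive ε (the empty string): either it has an ε-production, or it has a production whose right-hand side consists entirely of nullable non-terminals.

ε-productions: D → ε, X → ε
So D, X are immediately nullable.
No further non-terminal can be added: every production for the remaining non-terminals contains a terminal or a non-nullable non-terminal.
Nullable = { 'D', 'X' }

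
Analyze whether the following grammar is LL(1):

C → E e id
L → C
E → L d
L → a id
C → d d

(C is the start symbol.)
No. Predict set conflict for C: { 'd' }

A grammar is LL(1) if for each non-terminal N with multiple productions, the predict sets of those productions are pairwise disjoint, where PREDICT(N → α) = (FIRST(α) \ {ε}) ∪ (FOLLOW(N) if α ⇒* ε).

Relevant sets:
  FIRST(E) = { 'a', 'd' }
  FIRST(C) = { 'a', 'd' }

For C:
  PREDICT(C → E e id) = { 'a', 'd' }
  PREDICT(C → d d) = { 'd' }
For L:
  PREDICT(L → C) = { 'a', 'd' }
  PREDICT(L → a id) = { 'a' }
E has a single production, so nothing to check there.

Conflict found: Predict set conflict for C: { 'd' }
The grammar is NOT LL(1).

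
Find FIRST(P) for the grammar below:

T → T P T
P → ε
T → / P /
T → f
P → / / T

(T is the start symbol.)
To compute FIRST(P), examine every production with P on the left-hand side, reading each right-hand side left to right until a non-nullable symbol is reached.

From P → ε:
  - ε-production, so ε ∈ FIRST(P)
From P → / / T:
  - '/' is a terminal: add '/' and stop

Collecting: FIRST(P) = { '/', ε }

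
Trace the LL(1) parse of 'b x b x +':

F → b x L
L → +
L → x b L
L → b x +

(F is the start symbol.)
LL(1) parsing maintains a stack (initially the start symbol over $) and the input. At each step: if the stack top is a terminal, match it against the current input token; if it is a non-terminal N, replace it with the RHS of M[N, lookahead] (the unique production whose predict set contains the lookahead).

Stack is shown with the top on the left.

Stack    Input        Action
----------------------------
F $      b x b x + $  output F → b x L
b x L $  b x b x + $  match 'b'
x L $    x b x + $    match 'x'
L $      b x + $      output L → b x +
b x + $  b x + $      match 'b'
x + $    x + $        match 'x'
+ $      + $          match '+'
$        $            accept

The string is accepted.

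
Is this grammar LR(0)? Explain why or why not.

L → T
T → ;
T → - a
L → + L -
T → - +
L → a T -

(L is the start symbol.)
Augment with L' → L and build the canonical LR(0) collection (I0 = CLOSURE({[L' → . L]}), then GOTO on every symbol after a dot until no new states appear). It has 13 states:
  I0: { [L → . + L -], [L → . T], [L → . a T -], [L' → . L], [T → . - +], [T → . - a], [T → . ;] }  — shift
  I1: { [L → + . L -], [L → . + L -], [L → . T], [L → . a T -], [T → . - +], [T → . - a], [T → . ;] }  — shift
  I2: { [T → - . +], [T → - . a] }  — shift
  I3: { [T → ; .] }  — reduce
  I4: { [L' → L .] }  — accept
  I5: { [L → T .] }  — reduce
  I6: { [L → a . T -], [T → . - +], [T → . - a], [T → . ;] }  — shift
  I7: { [L → a T . -] }  — shift
  I8: { [L → a T - .] }  — reduce
  I9: { [T → - + .] }  — reduce
  I10: { [T → - a .] }  — reduce
  I11: { [L → + L . -] }  — shift
  I12: { [L → + L - .] }  — reduce

Every state is either a pure shift/goto state or contains exactly one complete item and nothing to shift — no conflicts. The grammar is LR(0).

Answer: Yes, the grammar is LR(0)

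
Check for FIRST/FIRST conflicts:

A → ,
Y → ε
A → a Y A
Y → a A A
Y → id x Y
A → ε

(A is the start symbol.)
No FIRST/FIRST conflicts.

Productions for A:
  A → ,: FIRST = { ',' }
  A → a Y A: FIRST = { 'a' }
  A → ε: FIRST = { ε }
Productions for Y:
  Y → ε: FIRST = { ε }
  Y → a A A: FIRST = { 'a' }
  Y → id x Y: FIRST = { 'id' }

All alternatives of each non-terminal have pairwise disjoint FIRST sets.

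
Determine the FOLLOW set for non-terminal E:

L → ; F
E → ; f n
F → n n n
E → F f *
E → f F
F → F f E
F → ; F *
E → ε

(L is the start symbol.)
In F → F f E: E is at the end, add FOLLOW(F)

The FOLLOW sets referred to above (computed the same way, to a fixed point):
  FOLLOW(F) = { $, '*', 'f' }

Taking the union: FOLLOW(E) = { $, '*', 'f' }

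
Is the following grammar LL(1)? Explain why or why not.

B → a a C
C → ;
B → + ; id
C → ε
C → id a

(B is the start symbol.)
Yes, the grammar is LL(1).

A grammar is LL(1) if for each non-terminal N with multiple productions, the predict sets of those productions are pairwise disjoint, where PREDICT(N → α) = (FIRST(α) \ {ε}) ∪ (FOLLOW(N) if α ⇒* ε).

Relevant sets:
  FOLLOW(C) = { $ }

For B:
  PREDICT(B → a a C) = { 'a' }
  PREDICT(B → '+' ';' id) = { '+' }
For C:
  PREDICT(C → ';') = { ';' }
  PREDICT(C → ε) = { $ }
  PREDICT(C → id a) = { 'id' }

All predict sets are disjoint. The grammar IS LL(1).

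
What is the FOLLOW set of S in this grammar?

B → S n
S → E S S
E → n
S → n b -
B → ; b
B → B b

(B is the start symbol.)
In B → S n: S is followed by n, add FIRST(n) \ {ε} = { 'n' }
In S → E S S: S is followed by S, add FIRST(S) \ {ε} = { 'n' }
In S → E S S: S is at the end; this adds FOLLOW(S) to itself — nothing new

Taking the union: FOLLOW(S) = { 'n' }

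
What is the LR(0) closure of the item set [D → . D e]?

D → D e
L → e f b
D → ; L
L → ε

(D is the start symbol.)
Start with: [D → . D e]
  [D → . D e] has the dot before D: add [D → . ; L]
No further items can be added.

CLOSURE = { [D → . ; L], [D → . D e] }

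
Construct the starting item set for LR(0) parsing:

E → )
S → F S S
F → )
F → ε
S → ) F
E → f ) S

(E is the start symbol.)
{ [E → . )], [E → . f ) S], [E' → . E] }

First, augment the grammar with E' → E
I₀ = CLOSURE({ [E' → . E] }):
  [E' → . E] has the dot before E: add [E → . )], [E → . f ) S]
No further items can be added.

I₀ = { [E → . )], [E → . f ) S], [E' → . E] }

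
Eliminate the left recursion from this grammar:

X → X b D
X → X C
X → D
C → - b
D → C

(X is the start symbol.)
X → D X'
X' → b D X'
X' → C X'
X' → ε
C → - b
D → C

X is directly left-recursive. The standard transformation for
  A → A α₁ | ... | A α_m | β₁ | ... | β_n
is
  A  → β₁ A' | ... | β_n A'
  A' → α₁ A' | ... | α_m A' | ε

X → D becomes X → D X'
X → X b D becomes X' → b D X'
X → X C becomes X' → C X'
Add X' → ε

Productions for other non-terminals are unchanged:
  C → - b
  D → C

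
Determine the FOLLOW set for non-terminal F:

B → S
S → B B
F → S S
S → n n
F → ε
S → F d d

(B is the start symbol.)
In S → F d d: F is followed by d d, add FIRST(d d) \ {ε} = { 'd' }

Taking the union: FOLLOW(F) = { 'd' }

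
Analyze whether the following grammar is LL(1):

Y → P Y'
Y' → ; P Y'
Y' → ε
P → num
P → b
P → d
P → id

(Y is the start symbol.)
Yes, the grammar is LL(1).

Relevant sets:
  FOLLOW(Y') = { $ }

For Y':
  PREDICT(Y' → ';' P Y') = { ';' }
  PREDICT(Y' → ε) = { $ }
For P:
  PREDICT(P → num) = { 'num' }
  PREDICT(P → b) = { 'b' }
  PREDICT(P → d) = { 'd' }
  PREDICT(P → id) = { 'id' }
Y has a single production, so nothing to check there.

All predict sets are disjoint. The grammar IS LL(1).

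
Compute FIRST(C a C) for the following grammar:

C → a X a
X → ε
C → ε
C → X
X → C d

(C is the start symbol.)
{ 'a', 'd' }

FIRST sets of the non-terminals involved (from the grammar, by fixed-point iteration):
  FIRST(C) = { 'a', 'd', ε }

To compute FIRST(C a C), process the symbols left to right:
Symbol C is a non-terminal. Add FIRST(C) \ {ε} = { 'a', 'd' }
C is nullable (ε ∈ FIRST(C)), continue to the next symbol.
Symbol a is a terminal. Add 'a' and stop.
FIRST(C a C) = { 'a', 'd' }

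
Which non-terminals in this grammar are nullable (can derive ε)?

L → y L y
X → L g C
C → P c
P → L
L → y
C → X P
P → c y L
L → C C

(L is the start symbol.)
There are no ε-productions, so no non-terminal can derive ε.
No non-terminals are nullable.

Answer: None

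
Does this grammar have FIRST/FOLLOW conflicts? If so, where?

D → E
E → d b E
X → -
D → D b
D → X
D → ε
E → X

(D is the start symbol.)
Yes. D → D b with FOLLOW(D) on { 'b' }

A FIRST/FOLLOW conflict occurs when a non-terminal N has a nullable alternative N → β (β ⇒* ε) and another alternative N → α with FIRST(α) ∩ FOLLOW(N) ≠ ∅: on such a lookahead the parser cannot decide between expanding α and letting N vanish via β.

Nullable non-terminals: D.
FIRST sets used below: FIRST(E) = { '-', 'd' }, FIRST(D) = { '-', 'b', 'd', ε }, FIRST(X) = { '-' }

D: nullable alternative(s) D → ε; FOLLOW(D) = { $, 'b' }
  D → E: FIRST \ {ε} = { '-', 'd' } — disjoint from FOLLOW(D)
  D → D b: FIRST \ {ε} = { '-', 'b', 'd' } — overlaps FOLLOW(D) on { 'b' }: CONFLICT
  D → X: FIRST \ {ε} = { '-' } — disjoint from FOLLOW(D)
  D → ε: FIRST \ {ε} = { } — this is the only nullable alternative, skip

E, X have no nullable alternative, so no FIRST/FOLLOW check is needed there.

So the grammar has 1 FIRST/FOLLOW conflict (marked CONFLICT above).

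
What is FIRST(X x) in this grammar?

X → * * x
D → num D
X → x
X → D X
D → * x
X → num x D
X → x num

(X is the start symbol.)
FIRST sets of the non-terminals involved (from the grammar, by fixed-point iteration):
  FIRST(X) = { '*', 'num', 'x' }

To compute FIRST(X x), process the symbols left to right:
Symbol X is a non-terminal. Add FIRST(X) \ {ε} = { '*', 'num', 'x' }
X is not nullable (ε ∉ FIRST(X)), so stop here.
FIRST(X x) = { '*', 'num', 'x' }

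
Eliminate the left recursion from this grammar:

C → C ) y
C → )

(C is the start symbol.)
C → ) C'
C' → ) y C'
C' → ε

C is directly left-recursive. The standard transformation for
  A → A α₁ | ... | A α_m | β₁ | ... | β_n
is
  A  → β₁ A' | ... | β_n A'
  A' → α₁ A' | ... | α_m A' | ε

C → ) becomes C → ) C'
C → C ) y becomes C' → ) y C'
Add C' → ε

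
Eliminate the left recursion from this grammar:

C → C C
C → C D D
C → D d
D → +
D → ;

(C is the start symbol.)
C → D d C'
C' → C C'
C' → D D C'
C' → ε
D → +
D → ;

C is directly left-recursive. The standard transformation for
  A → A α₁ | ... | A α_m | β₁ | ... | β_n
is
  A  → β₁ A' | ... | β_n A'
  A' → α₁ A' | ... | α_m A' | ε

C → D d becomes C → D d C'
C → C C becomes C' → C C'
C → C D D becomes C' → D D C'
Add C' → ε

Productions for other non-terminals are unchanged:
  D → +
  D → ;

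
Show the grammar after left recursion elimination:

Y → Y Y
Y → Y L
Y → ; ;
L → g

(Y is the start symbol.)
Y → ; ; Y'
Y' → Y Y'
Y' → L Y'
Y' → ε
L → g

Y is directly left-recursive. The standard transformation for
  A → A α₁ | ... | A α_m | β₁ | ... | β_n
is
  A  → β₁ A' | ... | β_n A'
  A' → α₁ A' | ... | α_m A' | ε

Y → ; ; becomes Y → ; ; Y'
Y → Y Y becomes Y' → Y Y'
Y → Y L becomes Y' → L Y'
Add Y' → ε

Productions for other non-terminals are unchanged:
  L → g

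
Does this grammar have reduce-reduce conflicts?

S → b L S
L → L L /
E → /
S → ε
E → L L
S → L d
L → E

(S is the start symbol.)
A reduce-reduce conflict occurs when an LR(0) state has two complete items [A → α .] and [B → β .] — both call for a reduction, and with no lookahead the parser cannot choose between them.

Augment with S' → S and build the canonical LR(0) collection (I0 = CLOSURE({[S' → . S]}), then GOTO on every symbol after a dot until no new states appear). It has 12 states:
  I0: { [E → . /], [E → . L L], [L → . E], [L → . L L /], [S → . L d], [S → . b L S], [S → .], [S' → . S] }  — shift, reduce
  I1: { [E → / .] }  — reduce
  I2: { [L → E .] }  — reduce
  I3: { [E → . /], [E → . L L], [E → L . L], [L → . E], [L → . L L /], [L → L . L /], [S → L . d] }  — shift
  I4: { [S' → S .] }  — accept
  I5: { [E → . /], [E → . L L], [L → . E], [L → . L L /], [S → b . L S] }  — shift
  I6: { [E → . /], [E → . L L], [E → L . L], [L → . E], [L → . L L /], [L → L . L /], [S → . L d], [S → . b L S], [S → .], [S → b L . S] }  — shift, reduce
  I7: { [E → . /], [E → . L L], [E → L . L], [E → L L .], [L → . E], [L → . L L /], [L → L . L /], [L → L L . /], [S → L . d] }  — shift, reduce
  I8: { [S → b L S .] }  — reduce
  I9: { [E → / .], [L → L L / .] }  — 2 reduces
  I10: { [E → . /], [E → . L L], [E → L . L], [E → L L .], [L → . E], [L → . L L /], [L → L . L /], [L → L L . /] }  — shift, reduce
  I11: { [S → L d .] }  — reduce

I9 contains complete items [E → / .], [L → L L / .] — reduce-reduce conflict.

Answer: Yes — I9: [E → / .] vs [L → L L / .]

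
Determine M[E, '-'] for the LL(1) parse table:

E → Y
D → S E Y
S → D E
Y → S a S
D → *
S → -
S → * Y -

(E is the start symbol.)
To find M[E, '-'], we find productions for E where '-' is in the predict set (PREDICT(N → α) = (FIRST(α) \ {ε}) ∪ (FOLLOW(N) if α ⇒* ε)).

Relevant sets:
  FIRST(Y) = { '*', '-' }

E → Y: PREDICT = { '*', '-' }
  '-' is in predict set, so this production goes in M[E, '-']

M[E, '-'] = E → Y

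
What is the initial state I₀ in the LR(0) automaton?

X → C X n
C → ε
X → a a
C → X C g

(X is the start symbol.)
First, augment the grammar with X' → X
I₀ = CLOSURE({ [X' → . X] }):
  [X' → . X] has the dot before X: add [X → . C X n], [X → . a a]
  [X → . C X n] has the dot before C: add [C → .], [C → . X C g]
No further items can be added.

I₀ = { [C → . X C g], [C → .], [X → . C X n], [X → . a a], [X' → . X] }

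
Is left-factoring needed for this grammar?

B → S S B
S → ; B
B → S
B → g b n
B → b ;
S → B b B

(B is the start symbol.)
Yes, B has productions with common prefix 'S'

Left-factoring is needed when two productions for the same non-terminal
share a common prefix on the right-hand side.

Productions for B:
  B → S S B
  B → S
  B → g b n
  B → b ;
Productions for S:
  S → ; B
  S → B b B

Found common prefix 'S' in productions for B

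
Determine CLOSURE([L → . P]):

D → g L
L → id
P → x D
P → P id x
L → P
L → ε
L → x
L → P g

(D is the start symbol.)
{ [L → . P], [P → . P id x], [P → . x D] }

To compute CLOSURE, for each item [A → α.Bβ] where B is a non-terminal, add [B → .γ] for all productions B → γ; repeat for the newly added items until nothing changes.

Start with: [L → . P]
  [L → . P] has the dot before P: add [P → . x D], [P → . P id x]
No further items can be added.

CLOSURE = { [L → . P], [P → . P id x], [P → . x D] }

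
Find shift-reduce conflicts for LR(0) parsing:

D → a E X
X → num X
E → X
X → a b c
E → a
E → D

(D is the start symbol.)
Yes — I6: [E → a .] vs [D → . a E X]

A shift-reduce conflict occurs when an LR(0) state has both:
  - a complete (reduce) item [A → α .] (dot at the end), and
  - a shift item [B → β . c γ] (dot before a terminal).

Augment with D' → D and build the canonical LR(0) collection (I0 = CLOSURE({[D' → . D]}), then GOTO on every symbol after a dot until no new states appear). It has 13 states:
  I0: { [D → . a E X], [D' → . D] }  — shift
  I1: { [D' → D .] }  — accept
  I2: { [D → . a E X], [D → a . E X], [E → . D], [E → . X], [E → . a], [X → . a b c], [X → . num X] }  — shift
  I3: { [E → D .] }  — reduce
  I4: { [D → a E . X], [X → . a b c], [X → . num X] }  — shift
  I5: { [E → X .] }  — reduce
  I6: { [D → . a E X], [D → a . E X], [E → . D], [E → . X], [E → . a], [E → a .], [X → . a b c], [X → . num X], [X → a . b c] }  — shift, reduce
  I7: { [X → . a b c], [X → . num X], [X → num . X] }  — shift
  I8: { [X → num X .] }  — reduce
  I9: { [X → a . b c] }  — shift
  I10: { [X → a b . c] }  — shift
  I11: { [X → a b c .] }  — reduce
  I12: { [D → a E X .] }  — reduce

I6 contains reduce item [E → a .] and shift items [D → . a E X], [E → . a], [X → . a b c], [X → a . b c], [X → . num X] — shift-reduce conflict.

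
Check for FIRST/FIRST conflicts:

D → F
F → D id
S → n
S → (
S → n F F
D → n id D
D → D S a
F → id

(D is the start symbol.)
Yes. D → F / D → n id D on { 'n' }; D → F / D → D S a on { 'id', 'n' }; D → n id D / D → D S a on { 'n' }; F → D id / F → id on { 'id' }; S → n / S → n F F on { 'n' }

FIRST sets of the non-terminals at (or reachable through a nullable prefix from) the front of some alternative:
  FIRST(F) = { 'id', 'n' }
  FIRST(D) = { 'id', 'n' }

Productions for D:
  D → F: FIRST = { 'id', 'n' }
  D → n id D: FIRST = { 'n' }
  D → D S a: FIRST = { 'id', 'n' }
Productions for F:
  F → D id: FIRST = { 'id', 'n' }
  F → id: FIRST = { 'id' }
Productions for S:
  S → n: FIRST = { 'n' }
  S → (: FIRST = { '(' }
  S → n F F: FIRST = { 'n' }

Conflict for D: D → F and D → n id D
  Overlap: { 'n' }
Conflict for D: D → F and D → D S a
  Overlap: { 'id', 'n' }
Conflict for D: D → n id D and D → D S a
  Overlap: { 'n' }
Conflict for F: F → D id and F → id
  Overlap: { 'id' }
Conflict for S: S → n and S → n F F
  Overlap: { 'n' }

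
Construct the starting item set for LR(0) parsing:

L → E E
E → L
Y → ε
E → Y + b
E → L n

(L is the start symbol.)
{ [E → . L n], [E → . L], [E → . Y + b], [L → . E E], [L' → . L], [Y → .] }

First, augment the grammar with L' → L
I₀ = CLOSURE({ [L' → . L] }):
  [L' → . L] has the dot before L: add [L → . E E]
  [L → . E E] has the dot before E: add [E → . L], [E → . Y + b], [E → . L n]
  [E → . Y + b] has the dot before Y: add [Y → .]
No further items can be added.

I₀ = { [E → . L n], [E → . L], [E → . Y + b], [L → . E E], [L' → . L], [Y → .] }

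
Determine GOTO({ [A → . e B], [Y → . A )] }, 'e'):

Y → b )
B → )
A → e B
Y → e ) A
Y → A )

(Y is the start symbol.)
GOTO(I, 'e') = CLOSURE({ [A → αX.β] : [A → α.Xβ] ∈ I, X = 'e' })

Items with dot before 'e', with the dot advanced:
  [A → . e B] → [A → e . B]
Closure of the advanced items:
  [A → e . B] has the dot before B: add [B → . )]

GOTO = { [A → e . B], [B → . )] }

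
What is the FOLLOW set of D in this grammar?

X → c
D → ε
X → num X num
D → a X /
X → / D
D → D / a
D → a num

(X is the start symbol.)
To compute FOLLOW(D), find every occurrence of D on a right-hand side N → α D β: add FIRST(β) \ {ε}, and if β is empty or nullable also add FOLLOW(N). Iterate to a fixed point.

In X → / D: D is at the end, add FOLLOW(X)
In D → D / a: D is followed by '/' a, add FIRST('/' a) \ {ε} = { '/' }

The FOLLOW sets referred to above (computed the same way, to a fixed point):
  FOLLOW(X) = { $, '/', 'num' }

Taking the union: FOLLOW(D) = { $, '/', 'num' }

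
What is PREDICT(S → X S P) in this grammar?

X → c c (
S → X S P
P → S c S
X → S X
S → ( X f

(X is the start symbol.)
PREDICT(S → X S P) = (FIRST(RHS) \ {ε}) ∪ (FOLLOW(S) if ε ∈ FIRST(RHS), i.e. RHS ⇒* ε)
FIRST(X) = { '(', 'c' }
FIRST(X S P) = { '(', 'c' }
ε ∉ FIRST(X S P), so FOLLOW(S) is not added.
PREDICT(S → X S P) = { '(', 'c' }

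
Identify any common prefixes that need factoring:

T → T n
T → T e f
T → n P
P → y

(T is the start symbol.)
Yes, T has productions with common prefix 'T'

Left-factoring is needed when two productions for the same non-terminal
share a common prefix on the right-hand side.

Productions for T:
  T → T n
  T → T e f
  T → n P

Found common prefix 'T' in productions for T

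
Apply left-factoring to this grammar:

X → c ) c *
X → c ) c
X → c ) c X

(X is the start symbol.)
Left-factoring transforms A → αβ₁ | αβ₂ into A → αA' and A' → β₁ | β₂
(α is the longest common prefix among the alternatives). Repeat until
no nonterminal has two alternatives with a common prefix.

Round 1: X has alternatives sharing prefix 'c ) c'. Introduce X': X → c ) c X'
  Add: X' → *
  Add: X' → ε
  Add: X' → X

No remaining common prefixes — done.

Resulting grammar:
X → c ) c X'
X' → *
X' → ε
X' → X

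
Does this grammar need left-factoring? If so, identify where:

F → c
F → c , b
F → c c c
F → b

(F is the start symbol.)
Yes, F has productions with common prefix 'c'

Left-factoring is needed when two productions for the same non-terminal
share a common prefix on the right-hand side.

Productions for F:
  F → c
  F → c , b
  F → c c c
  F → b

Found common prefix 'c' in productions for F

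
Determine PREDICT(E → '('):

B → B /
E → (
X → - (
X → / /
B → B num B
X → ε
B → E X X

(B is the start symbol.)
{ '(' }

PREDICT(E → '(') = (FIRST(RHS) \ {ε}) ∪ (FOLLOW(E) if ε ∈ FIRST(RHS), i.e. RHS ⇒* ε)
FIRST('(') = { '(' }
ε ∉ FIRST('('), so FOLLOW(E) is not added.
PREDICT(E → '(') = { '(' }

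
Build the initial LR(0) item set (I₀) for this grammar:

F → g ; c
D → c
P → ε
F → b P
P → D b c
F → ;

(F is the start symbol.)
First, augment the grammar with F' → F
I₀ = CLOSURE({ [F' → . F] }):
  [F' → . F] has the dot before F: add [F → . g ; c], [F → . b P], [F → . ;]
No further items can be added.

I₀ = { [F → . ;], [F → . b P], [F → . g ; c], [F' → . F] }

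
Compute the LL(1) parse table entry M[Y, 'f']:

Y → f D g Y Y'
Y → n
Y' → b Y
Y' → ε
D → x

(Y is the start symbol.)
Y → f D g Y Y'

To find M[Y, 'f'], we find productions for Y where 'f' is in the predict set (PREDICT(N → α) = (FIRST(α) \ {ε}) ∪ (FOLLOW(N) if α ⇒* ε)).

Y → f D g Y Y': PREDICT = { 'f' }
  'f' is in predict set, so this production goes in M[Y, 'f']
Y → n: PREDICT = { 'n' }

M[Y, 'f'] = Y → f D g Y Y'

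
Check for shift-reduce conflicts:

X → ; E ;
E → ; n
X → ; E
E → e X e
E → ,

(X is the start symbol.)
Yes — I5: [X → ; E .] vs [X → ; E . ;]

Augment with X' → X and build the canonical LR(0) collection (I0 = CLOSURE({[X' → . X]}), then GOTO on every symbol after a dot until no new states appear). It has 11 states:
  I0: { [X → . ; E ;], [X → . ; E], [X' → . X] }  — shift
  I1: { [E → . ,], [E → . ; n], [E → . e X e], [X → ; . E ;], [X → ; . E] }  — shift
  I2: { [X' → X .] }  — accept
  I3: { [E → , .] }  — reduce
  I4: { [E → ; . n] }  — shift
  I5: { [X → ; E . ;], [X → ; E .] }  — shift, reduce
  I6: { [E → e . X e], [X → . ; E ;], [X → . ; E] }  — shift
  I7: { [E → e X . e] }  — shift
  I8: { [E → e X e .] }  — reduce
  I9: { [X → ; E ; .] }  — reduce
  I10: { [E → ; n .] }  — reduce

I5 contains reduce item [X → ; E .] and shift item [X → ; E . ;] — shift-reduce conflict.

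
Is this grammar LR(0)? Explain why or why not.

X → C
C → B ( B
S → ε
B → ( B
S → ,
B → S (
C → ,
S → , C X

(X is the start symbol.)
A grammar is LR(0) if no state in the canonical LR(0) collection has:
  - both a shift item (dot before a terminal) and a complete item (shift-reduce conflict), or
  - two or more complete items (reduce-reduce conflict; the accept item [X' → X .] counts as a complete item here).

Augment with X' → X and build the canonical LR(0) collection (I0 = CLOSURE({[X' → . X]}), then GOTO on every symbol after a dot until no new states appear). It has 14 states:
  I0: { [B → . ( B], [B → . S (], [C → . ,], [C → . B ( B], [S → . , C X], [S → . ,], [S → .], [X → . C], [X' → . X] }  — shift, reduce
  I1: { [B → ( . B], [B → . ( B], [B → . S (], [S → . , C X], [S → . ,], [S → .] }  — shift, reduce
  I2: { [B → . ( B], [B → . S (], [C → , .], [C → . ,], [C → . B ( B], [S → , . C X], [S → , .], [S → . , C X], [S → . ,], [S → .] }  — shift, 3 reduces
  I3: { [C → B . ( B] }  — shift
  I4: { [X → C .] }  — reduce
  I5: { [B → S . (] }  — shift
  I6: { [X' → X .] }  — accept
  I7: { [B → S ( .] }  — reduce
  I8: { [B → . ( B], [B → . S (], [C → B ( . B], [S → . , C X], [S → . ,], [S → .] }  — shift, reduce
  I9: { [B → . ( B], [B → . S (], [C → . ,], [C → . B ( B], [S → , . C X], [S → , .], [S → . , C X], [S → . ,], [S → .] }  — shift, 2 reduces
  I10: { [C → B ( B .] }  — reduce
  I11: { [B → . ( B], [B → . S (], [C → . ,], [C → . B ( B], [S → , C . X], [S → . , C X], [S → . ,], [S → .], [X → . C] }  — shift, reduce
  I12: { [S → , C X .] }  — reduce
  I13: { [B → ( B .] }  — reduce

Conflict in state I0:
  Shift-reduce conflict between [S → .] and [B → . ( B]
So the grammar is NOT LR(0).

Answer: No. Shift-reduce conflict between [S → .] and [B → . ( B]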